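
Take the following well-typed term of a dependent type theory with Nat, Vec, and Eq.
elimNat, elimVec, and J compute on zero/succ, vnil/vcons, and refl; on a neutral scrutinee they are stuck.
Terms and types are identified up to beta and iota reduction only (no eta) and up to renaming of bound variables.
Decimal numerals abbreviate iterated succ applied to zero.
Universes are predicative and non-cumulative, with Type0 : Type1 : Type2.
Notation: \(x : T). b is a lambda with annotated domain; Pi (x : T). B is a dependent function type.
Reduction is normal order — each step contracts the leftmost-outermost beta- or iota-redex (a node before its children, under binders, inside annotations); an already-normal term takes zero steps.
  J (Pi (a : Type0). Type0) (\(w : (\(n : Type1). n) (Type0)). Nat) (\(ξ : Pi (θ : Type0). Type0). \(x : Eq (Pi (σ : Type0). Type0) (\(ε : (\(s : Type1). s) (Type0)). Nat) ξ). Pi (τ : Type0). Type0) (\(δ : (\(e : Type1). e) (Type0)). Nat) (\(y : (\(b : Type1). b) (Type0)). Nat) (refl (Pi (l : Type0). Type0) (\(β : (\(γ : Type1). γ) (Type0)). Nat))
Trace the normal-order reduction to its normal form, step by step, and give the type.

normal-order reduction sequence:
  J (Pi (a : Type0). Type0) (\(w : (\(n : Type1). n) (Type0)). Nat) (\(ξ : Pi (θ : Type0). Type0). \(x : Eq (Pi (σ : Type0). Type0) (\(ε : (\(s : Type1). s) (Type0)). Nat) ξ). Pi (τ : Type0). Type0) (\(δ : (\(e : Type1). e) (Type0)). Nat) (\(y : (\(b : Type1). b) (Type0)). Nat) (refl (Pi (l : Type0). Type0) (\(β : (\(γ : Type1). γ) (Type0)). Nat))
  ~> \(a : (\(w : Type1). w) (Type0)). Nat
  ~> \(a : Type0). Nat
the term's type:
  Pi (a : Type0). Type0


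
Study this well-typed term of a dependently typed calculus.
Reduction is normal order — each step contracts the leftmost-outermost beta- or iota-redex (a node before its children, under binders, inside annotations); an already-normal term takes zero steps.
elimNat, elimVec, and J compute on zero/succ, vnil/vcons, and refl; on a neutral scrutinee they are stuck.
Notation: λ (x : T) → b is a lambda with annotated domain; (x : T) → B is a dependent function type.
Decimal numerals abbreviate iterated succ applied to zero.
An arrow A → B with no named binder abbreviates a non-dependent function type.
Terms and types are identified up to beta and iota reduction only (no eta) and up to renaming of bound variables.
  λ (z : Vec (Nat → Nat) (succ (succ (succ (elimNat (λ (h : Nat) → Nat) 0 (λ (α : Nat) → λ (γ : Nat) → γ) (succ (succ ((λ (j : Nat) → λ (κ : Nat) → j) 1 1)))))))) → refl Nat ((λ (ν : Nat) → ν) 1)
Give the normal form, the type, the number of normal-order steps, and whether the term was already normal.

reduced normal form:
  λ (z : Vec (Nat → Nat) 3) → refl Nat 1
the term's type:
  Vec (Nat → Nat) 3 → Eq Nat 1 1
normal-order step count: 13
term was already normal: no
first redex: an elimNat iota-redex


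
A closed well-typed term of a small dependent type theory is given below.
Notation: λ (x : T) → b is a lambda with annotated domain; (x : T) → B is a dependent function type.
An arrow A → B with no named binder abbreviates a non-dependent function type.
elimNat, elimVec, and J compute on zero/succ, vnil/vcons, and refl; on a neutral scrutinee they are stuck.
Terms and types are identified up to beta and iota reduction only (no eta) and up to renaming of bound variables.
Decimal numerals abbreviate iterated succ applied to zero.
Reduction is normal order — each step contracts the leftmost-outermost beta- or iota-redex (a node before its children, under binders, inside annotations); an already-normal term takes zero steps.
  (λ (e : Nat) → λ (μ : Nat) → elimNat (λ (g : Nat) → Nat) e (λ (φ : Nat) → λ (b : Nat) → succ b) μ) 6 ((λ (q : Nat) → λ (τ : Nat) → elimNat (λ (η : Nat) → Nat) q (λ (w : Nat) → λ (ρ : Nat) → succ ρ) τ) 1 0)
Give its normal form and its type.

normal form:
  7
inferred type:
  Nat


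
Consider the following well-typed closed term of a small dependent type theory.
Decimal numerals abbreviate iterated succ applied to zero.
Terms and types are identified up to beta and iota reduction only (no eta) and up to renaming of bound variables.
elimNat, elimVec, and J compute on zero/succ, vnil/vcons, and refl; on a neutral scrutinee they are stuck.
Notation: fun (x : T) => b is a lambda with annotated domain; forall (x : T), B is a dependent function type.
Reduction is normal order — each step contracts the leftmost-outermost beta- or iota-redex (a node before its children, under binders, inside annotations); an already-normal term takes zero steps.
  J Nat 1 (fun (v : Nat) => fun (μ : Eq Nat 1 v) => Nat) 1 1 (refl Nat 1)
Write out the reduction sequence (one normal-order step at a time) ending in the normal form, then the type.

reduction (normal order):
  J Nat 1 (fun (v : Nat) => fun (μ : Eq Nat 1 v) => Nat) 1 1 (refl Nat 1)
  ~> 1
inferred type:
  Nat


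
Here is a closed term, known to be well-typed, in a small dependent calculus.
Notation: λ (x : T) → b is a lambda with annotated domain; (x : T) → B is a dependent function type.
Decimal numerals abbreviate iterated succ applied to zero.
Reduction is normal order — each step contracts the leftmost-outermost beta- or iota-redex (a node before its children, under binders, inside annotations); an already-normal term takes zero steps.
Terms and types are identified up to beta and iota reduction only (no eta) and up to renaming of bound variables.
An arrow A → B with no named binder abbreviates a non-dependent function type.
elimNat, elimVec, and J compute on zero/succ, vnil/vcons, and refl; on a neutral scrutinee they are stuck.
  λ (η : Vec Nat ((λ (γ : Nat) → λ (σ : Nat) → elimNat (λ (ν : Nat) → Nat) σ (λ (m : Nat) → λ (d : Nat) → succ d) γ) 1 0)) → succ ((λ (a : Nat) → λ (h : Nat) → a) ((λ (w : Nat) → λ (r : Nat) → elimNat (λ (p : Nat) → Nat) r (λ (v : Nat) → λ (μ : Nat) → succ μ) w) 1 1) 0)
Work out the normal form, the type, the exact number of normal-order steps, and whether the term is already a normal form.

reduced normal form:
  λ (η : Vec Nat 1) → 3
type:
  Vec Nat 1 → Nat
normal-order step count: 14
already normal: no
first contracted redex: a beta-redex


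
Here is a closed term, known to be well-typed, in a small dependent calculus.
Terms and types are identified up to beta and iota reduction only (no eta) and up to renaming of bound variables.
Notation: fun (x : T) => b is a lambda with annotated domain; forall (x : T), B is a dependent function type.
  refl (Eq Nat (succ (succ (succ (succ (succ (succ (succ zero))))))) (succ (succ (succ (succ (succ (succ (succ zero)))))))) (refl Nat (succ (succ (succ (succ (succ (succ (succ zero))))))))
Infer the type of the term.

inferred type:
  Eq (Eq Nat (succ (succ (succ (succ (succ (succ (succ zero))))))) (succ (succ (succ (succ (succ (succ (succ zero)))))))) (refl Nat (succ (succ (succ (succ (succ (succ (succ zero)))))))) (refl Nat (succ (succ (succ (succ (succ (succ (succ zero))))))))


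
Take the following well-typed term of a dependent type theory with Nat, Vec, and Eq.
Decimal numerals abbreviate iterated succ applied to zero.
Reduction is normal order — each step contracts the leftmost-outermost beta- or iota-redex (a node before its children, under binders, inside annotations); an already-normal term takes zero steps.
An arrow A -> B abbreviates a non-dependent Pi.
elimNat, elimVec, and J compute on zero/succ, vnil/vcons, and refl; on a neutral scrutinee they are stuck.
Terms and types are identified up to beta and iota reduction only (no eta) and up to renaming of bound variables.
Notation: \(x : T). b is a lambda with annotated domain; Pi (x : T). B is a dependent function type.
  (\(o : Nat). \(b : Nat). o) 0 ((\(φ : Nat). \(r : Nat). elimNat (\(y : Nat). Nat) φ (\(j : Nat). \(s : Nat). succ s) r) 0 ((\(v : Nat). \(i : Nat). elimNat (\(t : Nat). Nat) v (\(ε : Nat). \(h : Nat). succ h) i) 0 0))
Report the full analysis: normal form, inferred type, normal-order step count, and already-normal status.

reduced normal form:
  0
inferred type:
  Nat
normal-order step count: 2
started in normal form: no
first contracted redex: a beta-redex


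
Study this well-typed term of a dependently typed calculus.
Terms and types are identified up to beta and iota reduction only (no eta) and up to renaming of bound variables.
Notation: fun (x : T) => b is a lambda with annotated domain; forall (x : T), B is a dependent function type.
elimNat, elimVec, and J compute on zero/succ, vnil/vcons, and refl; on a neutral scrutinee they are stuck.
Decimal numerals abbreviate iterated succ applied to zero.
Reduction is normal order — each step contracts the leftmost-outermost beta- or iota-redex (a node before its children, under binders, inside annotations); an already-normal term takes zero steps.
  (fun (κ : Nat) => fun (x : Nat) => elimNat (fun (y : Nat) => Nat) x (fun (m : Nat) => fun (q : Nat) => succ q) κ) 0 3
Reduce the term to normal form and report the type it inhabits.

resulting normal form:
  3
inferred type:
  Nat
observation: normalization takes exactly 3 steps under the normal-order strategy.


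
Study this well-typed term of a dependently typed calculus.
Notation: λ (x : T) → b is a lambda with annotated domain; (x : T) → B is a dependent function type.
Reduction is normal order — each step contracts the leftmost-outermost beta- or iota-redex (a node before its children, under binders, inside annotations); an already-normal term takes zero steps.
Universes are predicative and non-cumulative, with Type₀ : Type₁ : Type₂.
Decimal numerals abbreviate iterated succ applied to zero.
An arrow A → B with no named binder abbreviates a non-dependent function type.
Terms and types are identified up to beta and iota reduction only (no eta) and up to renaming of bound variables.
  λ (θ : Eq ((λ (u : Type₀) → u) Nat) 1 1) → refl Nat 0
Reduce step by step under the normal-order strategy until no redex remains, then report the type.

normal-order reduction:
  λ (θ : Eq ((λ (u : Type₀) → u) Nat) 1 1) → refl Nat 0
  ~> λ (θ : Eq Nat 1 1) → refl Nat 0
the term's type:
  Eq Nat 1 1 → Eq Nat 0 0


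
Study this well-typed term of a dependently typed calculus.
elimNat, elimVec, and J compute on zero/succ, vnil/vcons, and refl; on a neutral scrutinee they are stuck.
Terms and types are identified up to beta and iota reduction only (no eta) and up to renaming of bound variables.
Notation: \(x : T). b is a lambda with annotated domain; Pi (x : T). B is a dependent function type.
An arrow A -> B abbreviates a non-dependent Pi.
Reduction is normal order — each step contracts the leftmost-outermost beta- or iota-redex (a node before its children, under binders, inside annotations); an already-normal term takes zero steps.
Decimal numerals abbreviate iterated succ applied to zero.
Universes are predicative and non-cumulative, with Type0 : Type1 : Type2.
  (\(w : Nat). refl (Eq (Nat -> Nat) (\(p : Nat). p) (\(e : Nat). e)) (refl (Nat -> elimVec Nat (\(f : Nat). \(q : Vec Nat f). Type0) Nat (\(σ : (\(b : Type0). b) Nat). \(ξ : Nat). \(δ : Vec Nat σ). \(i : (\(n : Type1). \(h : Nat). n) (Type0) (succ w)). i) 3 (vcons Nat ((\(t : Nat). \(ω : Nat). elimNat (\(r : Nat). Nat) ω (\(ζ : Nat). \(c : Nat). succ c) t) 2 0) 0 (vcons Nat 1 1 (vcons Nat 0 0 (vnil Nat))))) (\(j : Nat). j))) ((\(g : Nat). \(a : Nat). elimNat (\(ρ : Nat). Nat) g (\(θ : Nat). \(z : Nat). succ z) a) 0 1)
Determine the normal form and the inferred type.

normal form:
  refl (Eq (Nat -> Nat) (\(w : Nat). w) (\(p : Nat). p)) (refl (Nat -> Nat) (\(e : Nat). e))
type:
  Eq (Eq (Nat -> Nat) (\(w : Nat). w) (\(p : Nat). p)) (refl (Nat -> Nat) (\(e : Nat). e)) (refl (Nat -> Nat) (\(f : Nat). f))


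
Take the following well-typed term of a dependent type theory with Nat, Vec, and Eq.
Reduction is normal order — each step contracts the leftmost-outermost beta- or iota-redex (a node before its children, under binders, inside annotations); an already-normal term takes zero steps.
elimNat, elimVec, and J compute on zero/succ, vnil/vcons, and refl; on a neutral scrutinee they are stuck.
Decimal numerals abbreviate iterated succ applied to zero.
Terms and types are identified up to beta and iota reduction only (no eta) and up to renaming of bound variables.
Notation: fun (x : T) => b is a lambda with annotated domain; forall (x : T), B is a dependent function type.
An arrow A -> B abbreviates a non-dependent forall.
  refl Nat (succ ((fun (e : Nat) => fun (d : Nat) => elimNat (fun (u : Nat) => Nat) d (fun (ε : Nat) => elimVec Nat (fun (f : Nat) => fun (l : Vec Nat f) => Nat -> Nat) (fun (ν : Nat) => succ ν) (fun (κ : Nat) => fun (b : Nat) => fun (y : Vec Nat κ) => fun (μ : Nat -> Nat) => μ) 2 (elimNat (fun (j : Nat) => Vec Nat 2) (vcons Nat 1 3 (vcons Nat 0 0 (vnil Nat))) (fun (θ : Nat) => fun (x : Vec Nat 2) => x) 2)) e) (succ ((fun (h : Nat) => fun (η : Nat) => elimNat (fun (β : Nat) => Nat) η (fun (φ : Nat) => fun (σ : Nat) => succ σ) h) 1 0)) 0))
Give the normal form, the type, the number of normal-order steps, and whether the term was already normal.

reduced normal form:
  refl Nat 3
type:
  Eq Nat 3 3
steps to reach normal form (normal order): 51
started in normal form: no
first contracted redex: a beta-redex


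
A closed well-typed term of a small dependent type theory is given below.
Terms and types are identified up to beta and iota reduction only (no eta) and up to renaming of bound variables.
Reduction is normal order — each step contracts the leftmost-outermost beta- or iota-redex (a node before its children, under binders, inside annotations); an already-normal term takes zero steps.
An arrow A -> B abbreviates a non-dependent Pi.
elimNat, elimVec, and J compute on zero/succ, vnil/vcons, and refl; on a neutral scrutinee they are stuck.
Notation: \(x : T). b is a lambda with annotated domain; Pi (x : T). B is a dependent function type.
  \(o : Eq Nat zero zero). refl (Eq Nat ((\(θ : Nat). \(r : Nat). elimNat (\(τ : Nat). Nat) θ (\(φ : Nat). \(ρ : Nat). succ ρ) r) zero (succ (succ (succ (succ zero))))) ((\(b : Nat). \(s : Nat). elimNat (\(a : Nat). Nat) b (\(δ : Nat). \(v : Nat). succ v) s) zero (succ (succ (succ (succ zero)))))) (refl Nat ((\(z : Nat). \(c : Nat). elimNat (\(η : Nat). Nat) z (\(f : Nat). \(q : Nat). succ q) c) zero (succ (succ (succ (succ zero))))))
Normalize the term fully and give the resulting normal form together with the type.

resulting normal form:
  \(o : Eq Nat zero zero). refl (Eq Nat (succ (succ (succ (succ zero)))) (succ (succ (succ (succ zero))))) (refl Nat (succ (succ (succ (succ zero)))))
inferred type:
  Eq Nat zero zero -> Eq (Eq Nat (succ (succ (succ (succ zero)))) (succ (succ (succ (succ zero))))) (refl Nat (succ (succ (succ (succ zero))))) (refl Nat (succ (succ (succ (succ zero)))))


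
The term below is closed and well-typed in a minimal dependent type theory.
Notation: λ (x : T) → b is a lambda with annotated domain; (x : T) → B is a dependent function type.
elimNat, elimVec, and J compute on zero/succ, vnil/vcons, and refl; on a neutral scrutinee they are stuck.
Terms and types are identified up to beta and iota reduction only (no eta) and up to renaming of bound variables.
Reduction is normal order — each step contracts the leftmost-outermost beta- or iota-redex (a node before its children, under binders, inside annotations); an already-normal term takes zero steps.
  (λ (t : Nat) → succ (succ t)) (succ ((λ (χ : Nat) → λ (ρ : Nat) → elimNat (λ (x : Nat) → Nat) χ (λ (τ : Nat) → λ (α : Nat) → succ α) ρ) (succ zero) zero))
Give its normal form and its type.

reduced normal form:
  succ (succ (succ (succ zero)))
type:
  Nat


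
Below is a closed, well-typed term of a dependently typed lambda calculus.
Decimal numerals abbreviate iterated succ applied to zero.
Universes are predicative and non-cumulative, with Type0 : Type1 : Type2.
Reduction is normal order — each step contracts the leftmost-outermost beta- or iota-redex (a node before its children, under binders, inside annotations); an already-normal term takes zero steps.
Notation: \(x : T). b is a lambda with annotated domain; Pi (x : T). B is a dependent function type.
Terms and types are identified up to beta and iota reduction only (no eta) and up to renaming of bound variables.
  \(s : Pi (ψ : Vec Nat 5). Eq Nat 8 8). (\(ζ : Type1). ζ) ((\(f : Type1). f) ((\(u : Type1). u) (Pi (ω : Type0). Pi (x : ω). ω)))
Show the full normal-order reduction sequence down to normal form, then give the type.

normal-order reduction:
  \(s : Pi (ψ : Vec Nat 5). Eq Nat 8 8). (\(ζ : Type1). ζ) ((\(f : Type1). f) ((\(u : Type1). u) (Pi (ω : Type0). Pi (x : ω). ω)))
  ~> \(s : Pi (ψ : Vec Nat 5). Eq Nat 8 8). (\(ζ : Type1). ζ) ((\(f : Type1). f) (Pi (u : Type0). Pi (ω : u). u))
  ~> \(s : Pi (ψ : Vec Nat 5). Eq Nat 8 8). (\(ζ : Type1). ζ) (Pi (f : Type0). Pi (u : f). f)
  ~> \(s : Pi (ψ : Vec Nat 5). Eq Nat 8 8). Pi (ζ : Type0). Pi (f : ζ). ζ
the term's type:
  Pi (s : Pi (ψ : Vec Nat 5). Eq Nat 8 8). Type1


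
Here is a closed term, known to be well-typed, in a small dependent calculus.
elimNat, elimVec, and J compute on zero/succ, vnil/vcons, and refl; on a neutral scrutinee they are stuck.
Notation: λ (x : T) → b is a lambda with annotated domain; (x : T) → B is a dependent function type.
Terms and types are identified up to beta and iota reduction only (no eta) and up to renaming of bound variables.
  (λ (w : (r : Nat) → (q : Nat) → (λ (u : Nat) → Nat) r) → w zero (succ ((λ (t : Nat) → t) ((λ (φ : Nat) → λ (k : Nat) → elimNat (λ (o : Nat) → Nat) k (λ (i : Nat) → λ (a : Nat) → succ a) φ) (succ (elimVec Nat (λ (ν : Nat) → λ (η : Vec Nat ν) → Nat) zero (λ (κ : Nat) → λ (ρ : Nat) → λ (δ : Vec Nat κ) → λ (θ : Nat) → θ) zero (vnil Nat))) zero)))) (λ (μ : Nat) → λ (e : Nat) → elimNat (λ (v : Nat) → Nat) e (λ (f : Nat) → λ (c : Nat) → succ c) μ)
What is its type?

the term's type:
  Nat


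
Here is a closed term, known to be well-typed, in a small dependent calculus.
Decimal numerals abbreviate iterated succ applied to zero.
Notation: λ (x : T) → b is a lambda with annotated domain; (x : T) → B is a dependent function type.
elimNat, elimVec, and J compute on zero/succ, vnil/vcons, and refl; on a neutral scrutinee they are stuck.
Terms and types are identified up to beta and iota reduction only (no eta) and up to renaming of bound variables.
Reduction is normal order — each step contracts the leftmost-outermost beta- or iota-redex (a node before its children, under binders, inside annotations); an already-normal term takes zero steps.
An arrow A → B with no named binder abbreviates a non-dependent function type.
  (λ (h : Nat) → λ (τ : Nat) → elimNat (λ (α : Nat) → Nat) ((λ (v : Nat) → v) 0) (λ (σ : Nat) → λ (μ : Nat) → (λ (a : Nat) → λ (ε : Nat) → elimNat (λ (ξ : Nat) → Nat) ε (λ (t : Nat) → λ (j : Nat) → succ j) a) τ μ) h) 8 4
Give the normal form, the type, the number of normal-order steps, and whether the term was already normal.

normal form:
  32
inferred type:
  Nat
reduction steps (normal order): 148
already normal: no
first redex: a beta-redex


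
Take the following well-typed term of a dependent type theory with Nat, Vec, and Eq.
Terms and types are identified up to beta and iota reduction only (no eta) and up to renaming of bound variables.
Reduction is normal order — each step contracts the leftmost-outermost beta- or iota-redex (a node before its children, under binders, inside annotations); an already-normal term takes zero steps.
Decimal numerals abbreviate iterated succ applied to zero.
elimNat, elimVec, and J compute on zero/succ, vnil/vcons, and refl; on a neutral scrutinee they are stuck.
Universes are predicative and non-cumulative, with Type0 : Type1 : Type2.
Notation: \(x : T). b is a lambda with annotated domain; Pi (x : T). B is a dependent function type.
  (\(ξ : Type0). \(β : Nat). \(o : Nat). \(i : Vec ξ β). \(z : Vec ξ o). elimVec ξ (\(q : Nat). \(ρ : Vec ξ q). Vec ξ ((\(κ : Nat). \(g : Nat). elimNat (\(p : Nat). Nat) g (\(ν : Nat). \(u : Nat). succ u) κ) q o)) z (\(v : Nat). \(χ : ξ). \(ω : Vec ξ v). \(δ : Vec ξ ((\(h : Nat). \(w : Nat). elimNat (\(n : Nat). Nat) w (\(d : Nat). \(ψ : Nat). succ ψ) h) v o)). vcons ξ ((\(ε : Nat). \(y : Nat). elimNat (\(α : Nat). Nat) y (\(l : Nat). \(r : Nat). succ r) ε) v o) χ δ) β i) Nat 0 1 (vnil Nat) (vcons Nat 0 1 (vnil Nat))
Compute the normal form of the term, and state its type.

reduced normal form:
  vcons Nat 0 1 (vnil Nat)
type:
  Vec Nat 1
observation: normalization takes exactly 6 steps under the normal-order strategy.


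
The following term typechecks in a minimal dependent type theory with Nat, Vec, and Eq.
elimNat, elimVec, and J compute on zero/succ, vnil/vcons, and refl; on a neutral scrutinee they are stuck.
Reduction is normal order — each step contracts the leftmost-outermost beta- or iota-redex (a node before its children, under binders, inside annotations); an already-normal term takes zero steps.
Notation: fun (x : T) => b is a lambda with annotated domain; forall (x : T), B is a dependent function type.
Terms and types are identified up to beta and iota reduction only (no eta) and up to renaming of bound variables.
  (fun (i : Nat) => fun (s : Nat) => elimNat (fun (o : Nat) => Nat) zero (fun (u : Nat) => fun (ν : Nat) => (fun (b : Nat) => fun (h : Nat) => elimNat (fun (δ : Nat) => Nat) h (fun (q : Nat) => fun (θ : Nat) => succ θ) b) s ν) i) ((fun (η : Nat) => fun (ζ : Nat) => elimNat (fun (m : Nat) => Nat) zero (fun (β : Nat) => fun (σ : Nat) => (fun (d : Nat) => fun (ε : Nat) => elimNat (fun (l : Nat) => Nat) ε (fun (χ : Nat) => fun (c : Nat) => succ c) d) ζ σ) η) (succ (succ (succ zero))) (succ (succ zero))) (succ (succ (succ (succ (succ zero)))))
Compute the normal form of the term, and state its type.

reduced normal form:
  succ (succ (succ (succ (succ (succ (succ (succ (succ (succ (succ (succ (succ (succ (succ (succ (succ (succ (succ (succ (succ (succ (succ (succ (succ (succ (succ (succ (succ (succ zero)))))))))))))))))))))))))))))
inferred type:
  Nat


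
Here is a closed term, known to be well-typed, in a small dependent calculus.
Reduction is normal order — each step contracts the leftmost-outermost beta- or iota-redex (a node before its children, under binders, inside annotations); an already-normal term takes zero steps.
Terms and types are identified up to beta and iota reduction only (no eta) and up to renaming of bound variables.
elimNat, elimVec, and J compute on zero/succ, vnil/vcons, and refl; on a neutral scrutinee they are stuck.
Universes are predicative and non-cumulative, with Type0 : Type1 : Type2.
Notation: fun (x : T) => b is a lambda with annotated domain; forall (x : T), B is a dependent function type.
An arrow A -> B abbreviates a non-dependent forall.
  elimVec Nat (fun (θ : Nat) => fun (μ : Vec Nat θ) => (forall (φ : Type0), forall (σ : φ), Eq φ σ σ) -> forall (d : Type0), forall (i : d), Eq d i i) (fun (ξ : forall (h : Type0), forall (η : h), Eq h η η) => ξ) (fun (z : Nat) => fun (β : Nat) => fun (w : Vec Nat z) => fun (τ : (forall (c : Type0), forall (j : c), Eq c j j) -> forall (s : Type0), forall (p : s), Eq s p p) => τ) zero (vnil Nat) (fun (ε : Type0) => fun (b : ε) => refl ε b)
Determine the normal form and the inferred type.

reduced normal form:
  fun (θ : Type0) => fun (μ : θ) => refl θ μ
inferred type:
  forall (θ : Type0), forall (μ : θ), Eq θ μ μ
observation: the term reaches its normal form after 2 normal-order steps.


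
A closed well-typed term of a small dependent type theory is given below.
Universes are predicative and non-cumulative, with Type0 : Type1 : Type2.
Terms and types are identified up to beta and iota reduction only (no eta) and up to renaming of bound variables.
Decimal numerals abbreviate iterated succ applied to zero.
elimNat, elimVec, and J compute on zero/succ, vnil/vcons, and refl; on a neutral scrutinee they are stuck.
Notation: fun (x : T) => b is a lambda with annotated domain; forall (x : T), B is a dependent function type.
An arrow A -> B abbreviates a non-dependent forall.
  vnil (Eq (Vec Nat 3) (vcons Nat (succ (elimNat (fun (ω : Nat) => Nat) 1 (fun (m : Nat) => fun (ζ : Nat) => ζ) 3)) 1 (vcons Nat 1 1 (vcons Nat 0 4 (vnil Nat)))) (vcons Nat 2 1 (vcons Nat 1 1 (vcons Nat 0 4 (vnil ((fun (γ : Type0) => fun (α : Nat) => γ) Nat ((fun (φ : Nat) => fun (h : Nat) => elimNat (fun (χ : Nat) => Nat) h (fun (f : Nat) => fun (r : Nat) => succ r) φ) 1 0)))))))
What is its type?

inferred type:
  Vec (Eq (Vec Nat 3) (vcons Nat 2 1 (vcons Nat 1 1 (vcons Nat 0 4 (vnil Nat)))) (vcons Nat 2 1 (vcons Nat 1 1 (vcons Nat 0 4 (vnil Nat))))) 0


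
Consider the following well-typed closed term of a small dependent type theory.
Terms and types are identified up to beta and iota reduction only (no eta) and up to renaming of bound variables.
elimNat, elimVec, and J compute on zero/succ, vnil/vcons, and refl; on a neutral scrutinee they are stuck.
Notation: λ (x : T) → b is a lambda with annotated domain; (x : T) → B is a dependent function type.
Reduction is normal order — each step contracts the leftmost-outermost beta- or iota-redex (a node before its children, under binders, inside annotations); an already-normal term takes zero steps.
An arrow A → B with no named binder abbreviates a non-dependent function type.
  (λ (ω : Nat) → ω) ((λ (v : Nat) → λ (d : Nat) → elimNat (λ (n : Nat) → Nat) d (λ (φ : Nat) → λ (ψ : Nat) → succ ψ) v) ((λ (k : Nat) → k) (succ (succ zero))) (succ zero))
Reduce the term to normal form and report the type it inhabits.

resulting normal form:
  succ (succ (succ zero))
the term's type:
  Nat


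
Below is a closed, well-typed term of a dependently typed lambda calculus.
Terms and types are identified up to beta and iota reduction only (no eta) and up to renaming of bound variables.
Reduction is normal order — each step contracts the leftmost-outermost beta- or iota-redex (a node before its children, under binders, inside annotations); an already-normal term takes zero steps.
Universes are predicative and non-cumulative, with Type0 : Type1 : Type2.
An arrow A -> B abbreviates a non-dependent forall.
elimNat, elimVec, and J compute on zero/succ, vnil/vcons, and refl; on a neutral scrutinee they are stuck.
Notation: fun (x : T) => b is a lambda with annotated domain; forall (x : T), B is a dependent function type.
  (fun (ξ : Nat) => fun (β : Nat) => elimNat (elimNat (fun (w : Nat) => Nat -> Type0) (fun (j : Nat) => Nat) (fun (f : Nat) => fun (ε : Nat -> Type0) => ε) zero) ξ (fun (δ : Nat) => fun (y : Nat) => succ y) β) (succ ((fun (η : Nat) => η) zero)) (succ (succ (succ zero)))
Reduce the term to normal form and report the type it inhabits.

reduced normal form:
  succ (succ (succ (succ zero)))
the term's type:
  Nat
observation: 13 normal-order steps normalize the term, beginning with a beta-redex.


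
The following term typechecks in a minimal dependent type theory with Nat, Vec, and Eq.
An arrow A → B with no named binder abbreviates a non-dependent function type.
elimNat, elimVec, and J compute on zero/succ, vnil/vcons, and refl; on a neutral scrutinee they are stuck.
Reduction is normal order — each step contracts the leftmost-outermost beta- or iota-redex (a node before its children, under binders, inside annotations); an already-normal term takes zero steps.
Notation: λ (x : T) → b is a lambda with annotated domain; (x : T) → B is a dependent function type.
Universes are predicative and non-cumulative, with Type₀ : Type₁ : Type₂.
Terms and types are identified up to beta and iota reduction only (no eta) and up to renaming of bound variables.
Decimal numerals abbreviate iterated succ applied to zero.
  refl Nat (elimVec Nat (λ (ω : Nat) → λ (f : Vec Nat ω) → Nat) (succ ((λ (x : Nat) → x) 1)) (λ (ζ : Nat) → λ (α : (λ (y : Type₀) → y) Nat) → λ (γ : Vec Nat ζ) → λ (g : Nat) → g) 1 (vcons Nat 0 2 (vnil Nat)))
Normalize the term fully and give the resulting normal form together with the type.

resulting normal form:
  refl Nat 2
inferred type:
  Eq Nat 2 2
observation: the term reaches its normal form after 7 normal-order steps.


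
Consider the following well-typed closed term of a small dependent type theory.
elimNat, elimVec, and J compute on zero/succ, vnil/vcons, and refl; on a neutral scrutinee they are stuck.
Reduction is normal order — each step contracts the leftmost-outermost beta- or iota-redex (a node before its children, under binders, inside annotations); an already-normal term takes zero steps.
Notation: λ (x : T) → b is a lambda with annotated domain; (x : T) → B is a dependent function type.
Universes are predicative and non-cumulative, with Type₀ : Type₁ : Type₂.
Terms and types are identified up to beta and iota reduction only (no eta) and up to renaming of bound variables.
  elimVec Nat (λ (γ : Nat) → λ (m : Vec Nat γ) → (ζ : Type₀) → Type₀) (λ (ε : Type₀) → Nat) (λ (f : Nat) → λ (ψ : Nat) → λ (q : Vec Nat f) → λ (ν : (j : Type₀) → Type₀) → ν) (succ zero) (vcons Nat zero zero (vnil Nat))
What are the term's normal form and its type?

normal form:
  λ (γ : Type₀) → Nat
inferred type:
  (γ : Type₀) → Type₀


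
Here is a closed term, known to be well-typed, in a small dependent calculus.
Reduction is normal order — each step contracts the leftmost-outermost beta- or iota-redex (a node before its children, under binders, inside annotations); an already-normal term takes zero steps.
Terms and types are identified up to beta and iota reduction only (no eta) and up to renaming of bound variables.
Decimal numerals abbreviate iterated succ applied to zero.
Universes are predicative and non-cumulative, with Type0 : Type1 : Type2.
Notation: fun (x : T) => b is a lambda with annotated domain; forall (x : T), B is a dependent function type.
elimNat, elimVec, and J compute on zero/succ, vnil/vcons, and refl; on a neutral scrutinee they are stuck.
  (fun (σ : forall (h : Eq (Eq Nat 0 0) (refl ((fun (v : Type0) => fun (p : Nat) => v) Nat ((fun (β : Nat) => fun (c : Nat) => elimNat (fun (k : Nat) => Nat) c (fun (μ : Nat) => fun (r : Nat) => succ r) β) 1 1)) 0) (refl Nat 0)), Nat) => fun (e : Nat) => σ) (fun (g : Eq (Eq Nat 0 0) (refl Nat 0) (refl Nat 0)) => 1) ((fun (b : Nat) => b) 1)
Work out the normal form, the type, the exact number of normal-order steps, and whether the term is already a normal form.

normal form:
  fun (σ : Eq (Eq Nat 0 0) (refl Nat 0) (refl Nat 0)) => 1
inferred type:
  forall (σ : Eq (Eq Nat 0 0) (refl Nat 0) (refl Nat 0)), Nat
steps to reach normal form (normal order): 2
term was already normal: no
first contracted redex: a beta-redex


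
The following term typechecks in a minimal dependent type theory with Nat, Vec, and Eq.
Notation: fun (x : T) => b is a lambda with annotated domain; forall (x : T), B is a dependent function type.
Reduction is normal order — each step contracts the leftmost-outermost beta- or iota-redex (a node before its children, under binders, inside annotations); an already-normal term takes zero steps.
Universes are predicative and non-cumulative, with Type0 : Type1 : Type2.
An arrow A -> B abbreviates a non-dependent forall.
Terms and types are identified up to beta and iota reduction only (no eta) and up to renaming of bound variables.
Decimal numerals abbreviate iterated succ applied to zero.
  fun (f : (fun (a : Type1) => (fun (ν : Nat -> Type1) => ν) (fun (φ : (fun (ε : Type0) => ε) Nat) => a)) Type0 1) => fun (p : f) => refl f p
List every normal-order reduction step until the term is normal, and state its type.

normal-order reduction sequence:
  fun (f : (fun (a : Type1) => (fun (ν : Nat -> Type1) => ν) (fun (φ : (fun (ε : Type0) => ε) Nat) => a)) Type0 1) => fun (p : f) => refl f p
  ~> fun (f : (fun (a : Nat -> Type1) => a) (fun (ν : (fun (φ : Type0) => φ) Nat) => Type0) 1) => fun (ε : f) => refl f ε
  ~> fun (f : (fun (a : (fun (ν : Type0) => ν) Nat) => Type0) 1) => fun (φ : f) => refl f φ
  ~> fun (f : Type0) => fun (a : f) => refl f a
type:
  forall (f : Type0), forall (a : f), Eq f a a


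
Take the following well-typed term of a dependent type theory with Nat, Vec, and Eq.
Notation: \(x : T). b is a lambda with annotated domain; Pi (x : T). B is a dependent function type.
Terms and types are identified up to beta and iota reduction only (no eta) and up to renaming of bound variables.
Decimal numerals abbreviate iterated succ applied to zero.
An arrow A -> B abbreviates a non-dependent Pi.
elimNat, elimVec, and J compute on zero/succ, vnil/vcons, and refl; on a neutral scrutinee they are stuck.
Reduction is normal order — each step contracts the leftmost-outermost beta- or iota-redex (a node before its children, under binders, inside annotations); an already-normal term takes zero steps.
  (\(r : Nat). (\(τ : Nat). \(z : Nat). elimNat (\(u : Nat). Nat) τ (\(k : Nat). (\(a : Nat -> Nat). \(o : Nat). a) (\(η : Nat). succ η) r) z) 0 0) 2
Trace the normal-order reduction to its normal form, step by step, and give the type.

reduction (normal order):
  (\(r : Nat). (\(τ : Nat). \(z : Nat). elimNat (\(u : Nat). Nat) τ (\(k : Nat). (\(a : Nat -> Nat). \(o : Nat). a) (\(η : Nat). succ η) r) z) 0 0) 2
  ~> (\(r : Nat). \(τ : Nat). elimNat (\(z : Nat). Nat) r (\(u : Nat). (\(k : Nat -> Nat). \(a : Nat). k) (\(o : Nat). succ o) 2) τ) 0 0
  ~> (\(r : Nat). elimNat (\(τ : Nat). Nat) 0 (\(z : Nat). (\(u : Nat -> Nat). \(k : Nat). u) (\(a : Nat). succ a) 2) r) 0
  ~> elimNat (\(r : Nat). Nat) 0 (\(τ : Nat). (\(z : Nat -> Nat). \(u : Nat). z) (\(k : Nat). succ k) 2) 0
  ~> 0
the term's type:
  Nat


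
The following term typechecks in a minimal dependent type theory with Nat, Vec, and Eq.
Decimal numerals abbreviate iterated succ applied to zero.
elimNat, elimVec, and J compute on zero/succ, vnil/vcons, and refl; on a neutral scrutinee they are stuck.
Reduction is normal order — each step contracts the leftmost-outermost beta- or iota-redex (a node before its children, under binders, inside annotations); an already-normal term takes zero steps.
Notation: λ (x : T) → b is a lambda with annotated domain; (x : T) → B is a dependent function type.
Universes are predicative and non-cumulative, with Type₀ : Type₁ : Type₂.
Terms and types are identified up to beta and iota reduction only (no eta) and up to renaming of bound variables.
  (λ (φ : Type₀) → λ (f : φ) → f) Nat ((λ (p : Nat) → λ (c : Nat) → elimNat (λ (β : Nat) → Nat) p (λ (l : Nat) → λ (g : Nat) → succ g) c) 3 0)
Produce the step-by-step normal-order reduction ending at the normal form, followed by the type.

normal-order reduction:
  (λ (φ : Type₀) → λ (f : φ) → f) Nat ((λ (p : Nat) → λ (c : Nat) → elimNat (λ (β : Nat) → Nat) p (λ (l : Nat) → λ (g : Nat) → succ g) c) 3 0)
  ~> (λ (φ : Nat) → φ) ((λ (f : Nat) → λ (p : Nat) → elimNat (λ (c : Nat) → Nat) f (λ (β : Nat) → λ (l : Nat) → succ l) p) 3 0)
  ~> (λ (φ : Nat) → λ (f : Nat) → elimNat (λ (p : Nat) → Nat) φ (λ (c : Nat) → λ (β : Nat) → succ β) f) 3 0
  ~> (λ (φ : Nat) → elimNat (λ (f : Nat) → Nat) 3 (λ (p : Nat) → λ (c : Nat) → succ c) φ) 0
  ~> elimNat (λ (φ : Nat) → Nat) 3 (λ (f : Nat) → λ (p : Nat) → succ p) 0
  ~> 3
type:
  Nat


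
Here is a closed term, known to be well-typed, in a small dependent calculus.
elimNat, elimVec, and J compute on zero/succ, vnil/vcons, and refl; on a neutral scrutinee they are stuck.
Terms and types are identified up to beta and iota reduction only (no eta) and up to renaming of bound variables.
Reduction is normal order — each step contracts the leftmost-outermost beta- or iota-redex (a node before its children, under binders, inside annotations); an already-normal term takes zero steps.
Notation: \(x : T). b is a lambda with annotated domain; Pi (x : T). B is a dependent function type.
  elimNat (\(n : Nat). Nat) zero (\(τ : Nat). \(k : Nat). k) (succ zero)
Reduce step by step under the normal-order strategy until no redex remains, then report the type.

normal-order reduction sequence:
  elimNat (\(n : Nat). Nat) zero (\(τ : Nat). \(k : Nat). k) (succ zero)
  ~> (\(n : Nat). \(τ : Nat). τ) zero (elimNat (\(k : Nat). Nat) zero (\(f : Nat). \(ε : Nat). ε) zero)
  ~> (\(n : Nat). n) (elimNat (\(τ : Nat). Nat) zero (\(k : Nat). \(f : Nat). f) zero)
  ~> elimNat (\(n : Nat). Nat) zero (\(τ : Nat). \(k : Nat). k) zero
  ~> zero
the term's type:
  Nat


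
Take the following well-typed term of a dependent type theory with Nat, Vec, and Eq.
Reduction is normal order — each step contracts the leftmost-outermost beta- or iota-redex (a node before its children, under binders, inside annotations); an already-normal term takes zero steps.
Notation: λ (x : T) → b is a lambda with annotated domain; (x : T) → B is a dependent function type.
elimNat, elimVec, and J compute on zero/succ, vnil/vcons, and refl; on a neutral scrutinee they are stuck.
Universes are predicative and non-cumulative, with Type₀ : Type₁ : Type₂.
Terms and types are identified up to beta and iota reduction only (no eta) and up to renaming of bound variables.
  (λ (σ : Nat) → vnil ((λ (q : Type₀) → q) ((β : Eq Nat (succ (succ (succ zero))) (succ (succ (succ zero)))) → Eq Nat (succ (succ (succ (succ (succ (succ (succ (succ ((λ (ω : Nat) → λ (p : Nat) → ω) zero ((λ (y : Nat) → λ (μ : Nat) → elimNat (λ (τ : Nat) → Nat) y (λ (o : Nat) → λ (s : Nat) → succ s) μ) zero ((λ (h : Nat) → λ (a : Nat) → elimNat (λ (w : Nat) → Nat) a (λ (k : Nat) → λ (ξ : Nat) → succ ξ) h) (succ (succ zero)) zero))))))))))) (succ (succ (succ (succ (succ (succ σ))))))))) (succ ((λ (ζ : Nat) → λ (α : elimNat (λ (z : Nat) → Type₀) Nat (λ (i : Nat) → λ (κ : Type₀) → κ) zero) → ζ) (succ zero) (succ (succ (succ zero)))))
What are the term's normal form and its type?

reduced normal form:
  vnil ((σ : Eq Nat (succ (succ (succ zero))) (succ (succ (succ zero)))) → Eq Nat (succ (succ (succ (succ (succ (succ (succ (succ zero)))))))) (succ (succ (succ (succ (succ (succ (succ (succ zero)))))))))
type:
  Vec ((σ : Eq Nat (succ (succ (succ zero))) (succ (succ (succ zero)))) → Eq Nat (succ (succ (succ (succ (succ (succ (succ (succ zero)))))))) (succ (succ (succ (succ (succ (succ (succ (succ zero))))))))) zero
observation: the term reaches its normal form after 6 normal-order steps.


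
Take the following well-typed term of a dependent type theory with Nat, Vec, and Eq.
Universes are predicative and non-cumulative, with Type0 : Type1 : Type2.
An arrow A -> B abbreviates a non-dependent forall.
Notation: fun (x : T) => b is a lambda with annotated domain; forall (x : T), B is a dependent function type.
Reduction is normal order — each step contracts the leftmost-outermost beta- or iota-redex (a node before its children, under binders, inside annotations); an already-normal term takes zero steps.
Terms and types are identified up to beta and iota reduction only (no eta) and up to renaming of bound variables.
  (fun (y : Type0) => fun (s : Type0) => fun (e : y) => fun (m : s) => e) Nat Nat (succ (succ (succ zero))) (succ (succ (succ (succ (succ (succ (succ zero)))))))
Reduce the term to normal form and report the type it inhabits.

reduced normal form:
  succ (succ (succ zero))
type:
  Nat
observation: the term reaches its normal form after 4 normal-order steps.


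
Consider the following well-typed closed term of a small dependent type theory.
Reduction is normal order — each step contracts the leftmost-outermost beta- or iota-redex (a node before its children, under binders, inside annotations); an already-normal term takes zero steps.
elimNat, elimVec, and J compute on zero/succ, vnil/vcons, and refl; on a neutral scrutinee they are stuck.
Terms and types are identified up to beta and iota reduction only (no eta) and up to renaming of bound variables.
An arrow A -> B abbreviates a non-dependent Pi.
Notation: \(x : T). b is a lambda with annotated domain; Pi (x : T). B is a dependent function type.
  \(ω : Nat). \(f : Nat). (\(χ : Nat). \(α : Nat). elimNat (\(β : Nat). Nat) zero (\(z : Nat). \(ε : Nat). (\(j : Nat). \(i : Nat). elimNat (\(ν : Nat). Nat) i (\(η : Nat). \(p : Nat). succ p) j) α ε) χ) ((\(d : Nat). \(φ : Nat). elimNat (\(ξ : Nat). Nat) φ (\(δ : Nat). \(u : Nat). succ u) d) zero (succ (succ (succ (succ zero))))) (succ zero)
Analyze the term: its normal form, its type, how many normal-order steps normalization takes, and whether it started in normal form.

reduced normal form:
  \(ω : Nat). \(f : Nat). succ (succ (succ (succ zero)))
inferred type:
  Nat -> Nat -> Nat
normal-order step count: 24
already normal: no
first contracted redex: a beta-redex
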